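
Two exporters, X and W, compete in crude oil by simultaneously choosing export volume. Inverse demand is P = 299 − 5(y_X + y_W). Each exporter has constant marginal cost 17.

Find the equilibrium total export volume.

37.6

Exporter X's profit: π = y_X(299 − 5(y_X + y_W)) − 17y_X.
∂π/∂y_X = 282 − 10y_X − 5y_W = 0, so y_X = 28.2 − 0.5y_W.
Setting y_X = y_W in the reaction function: y_X = 28.2 − 0.5y_X, so y_X = 28.2 / 1.5 = 18.8.
Total export volume: 18.8 + 18.8 = 37.6.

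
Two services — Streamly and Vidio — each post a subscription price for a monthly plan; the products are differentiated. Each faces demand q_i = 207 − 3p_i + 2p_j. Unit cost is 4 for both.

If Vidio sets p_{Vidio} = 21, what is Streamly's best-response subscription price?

Streamly's profit: π = (p_{Streamly} − 4)(207 − 3p_{Streamly} + 2p_{Vidio}).
∂π/∂p_{Streamly} = 219 − 6p_{Streamly} + 2p_{Vidio} = 0 ⇒ p_{Streamly} = 36.5 + (1/3)p_{Vidio}.
At p_{Vidio} = 21: p_{Streamly} = 36.5 + (1/3)·21 = 43.5.

43.5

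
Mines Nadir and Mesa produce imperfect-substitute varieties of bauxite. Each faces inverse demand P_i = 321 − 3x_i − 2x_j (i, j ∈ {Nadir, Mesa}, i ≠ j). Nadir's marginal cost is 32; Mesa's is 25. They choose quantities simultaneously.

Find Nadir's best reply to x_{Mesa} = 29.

38.5

Mine Nadir's profit: π = x_{Nadir}(321 − 3x_{Nadir} − 2x_{Mesa}) − 32x_{Nadir}.
∂π/∂x_{Nadir} = 289 − 6x_{Nadir} − 2x_{Mesa} = 0 ⇒ x_{Nadir} = 289/6 − (1/3)x_{Mesa}.
At x_{Mesa} = 29: x_{Nadir} = 289/6 − (1/3)·29 = 38.5.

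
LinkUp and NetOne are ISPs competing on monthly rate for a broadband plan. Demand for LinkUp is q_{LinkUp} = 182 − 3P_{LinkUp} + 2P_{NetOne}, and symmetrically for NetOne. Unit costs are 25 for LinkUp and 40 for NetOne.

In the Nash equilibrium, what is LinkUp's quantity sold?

LinkUp's profit: π = (P_{LinkUp} − 25)(182 − 3P_{LinkUp} + 2P_{NetOne}).
∂π/∂P_{LinkUp} = 257 − 6P_{LinkUp} + 2P_{NetOne} = 0 ⇒ P_{LinkUp} = 257/6 + (1/3)P_{NetOne}.
Similarly P_{NetOne} = 151/3 + (1/3)P_{LinkUp}.
Solving the two reaction functions simultaneously: (1 − (1/3)(1/3))P_{LinkUp} = 257/6 + (1/3)·(151/3), so (8/9)P_{LinkUp} = 1073/18 and P_{LinkUp} = 67.0625.
Then P_{NetOne} = 151/3 + (1/3)·67.0625 = 72.6875.
q_{LinkUp} = 182 − 3·67.0625 + 2·72.6875 = 126.1875.

126.1875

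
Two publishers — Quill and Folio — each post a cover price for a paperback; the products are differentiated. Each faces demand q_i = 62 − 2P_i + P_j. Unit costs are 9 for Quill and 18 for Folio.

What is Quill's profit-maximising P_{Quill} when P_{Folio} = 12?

23

Quill's profit: π = (P_{Quill} − 9)(62 − 2P_{Quill} + P_{Folio}).
∂π/∂P_{Quill} = 80 − 4P_{Quill} + P_{Folio} = 0 ⇒ P_{Quill} = 20 + 0.25P_{Folio}.
At P_{Folio} = 12: P_{Quill} = 20 + 0.25·12 = 23.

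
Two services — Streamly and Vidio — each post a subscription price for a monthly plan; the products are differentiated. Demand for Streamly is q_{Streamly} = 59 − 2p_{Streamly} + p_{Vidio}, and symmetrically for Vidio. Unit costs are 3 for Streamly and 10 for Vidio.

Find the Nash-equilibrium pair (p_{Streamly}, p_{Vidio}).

22.6, 25.4

Streamly's profit: π = (p_{Streamly} − 3)(59 − 2p_{Streamly} + p_{Vidio}).
∂π/∂p_{Streamly} = 65 − 4p_{Streamly} + p_{Vidio} = 0 ⇒ p_{Streamly} = 16.25 + 0.25p_{Vidio}.
Similarly p_{Vidio} = 19.75 + 0.25p_{Streamly}.
Substituting the second reaction function into the first: p_{Streamly} = 16.25 + 0.25(19.75 + 0.25p_{Streamly}), which gives 0.9375p_{Streamly} = 21.1875 ⇒ p_{Streamly} = 22.6.
Then p_{Vidio} = 19.75 + 0.25·22.6 = 25.4.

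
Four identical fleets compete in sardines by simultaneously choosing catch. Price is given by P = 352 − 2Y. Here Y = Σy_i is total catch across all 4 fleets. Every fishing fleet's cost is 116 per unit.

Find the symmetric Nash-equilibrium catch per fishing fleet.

A representative fishing fleet's profit is π_i = y_i(352 − 2Y) − 116y_i, with Y = y_i + Σ_{j≠i} y_j.
First-order condition: 236 − 4y_i − 2Σ_{j≠i} y_j = 0.
In a symmetric equilibrium every fishing fleet chooses the same y, so Σ_{j≠i} y_j = 3y. The condition becomes 236 − 10y = 0, giving y = 236/10 = 23.6.

23.6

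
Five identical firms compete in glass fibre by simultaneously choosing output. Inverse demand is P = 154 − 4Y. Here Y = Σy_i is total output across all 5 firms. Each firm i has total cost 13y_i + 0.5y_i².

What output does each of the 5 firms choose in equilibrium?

5.64

A representative firm's profit is π_i = y_i(154 − 4Y) − 13y_i − 0.5y_i², with Y = y_i + Σ_{j≠i} y_j.
First-order condition: 141 − 9y_i − 4Σ_{j≠i} y_j = 0.
In a symmetric equilibrium every firm chooses the same y, so Σ_{j≠i} y_j = 4y. The condition becomes 141 − 25y = 0, giving y = 141/25 = 5.64.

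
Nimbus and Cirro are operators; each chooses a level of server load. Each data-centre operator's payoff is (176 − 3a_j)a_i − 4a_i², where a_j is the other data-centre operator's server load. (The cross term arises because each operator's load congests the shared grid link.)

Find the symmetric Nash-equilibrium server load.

Nimbus's payoff is (176 − 3a_C)a_N − 4a_N².
∂π/∂a_N = 176 − 3a_C − 8a_N = 0, so a_N = 22 − 0.375a_C.
By symmetry a_C = a_N; substituting into the reaction function, 1.375a_N = 22 and a_N = 16.

16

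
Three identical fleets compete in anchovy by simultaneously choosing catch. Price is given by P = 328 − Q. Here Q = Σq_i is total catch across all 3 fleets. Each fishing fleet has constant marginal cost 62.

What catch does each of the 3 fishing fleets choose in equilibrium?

66.5

A representative fishing fleet's profit is π_i = q_i(328 − Q) − 62q_i, with Q = q_i + Σ_{j≠i} q_j.
First-order condition: 266 − 2q_i − Σ_{j≠i} q_j = 0.
With identical fishing fleets, set every q_j = q: then 266 − 2q − 2q = 0, i.e. q = 266/4 = 66.5.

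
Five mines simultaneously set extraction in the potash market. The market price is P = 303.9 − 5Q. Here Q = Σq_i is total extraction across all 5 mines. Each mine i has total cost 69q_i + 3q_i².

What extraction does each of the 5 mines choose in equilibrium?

6.525

A representative mine's profit is π_i = q_i(303.9 − 5Q) − 69q_i − 3q_i², with Q = q_i + Σ_{j≠i} q_j.
First-order condition: 234.9 − 16q_i − 5Σ_{j≠i} q_j = 0.
Imposing symmetry (q_j = q for all j) turns Σ_{j≠i} q_j into 4q, so 234.9 = 36q and q = 6.525.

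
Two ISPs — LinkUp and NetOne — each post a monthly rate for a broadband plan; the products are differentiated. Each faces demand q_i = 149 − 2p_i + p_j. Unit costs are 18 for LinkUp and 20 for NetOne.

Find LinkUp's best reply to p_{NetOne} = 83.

LinkUp's profit: π = (p_{LinkUp} − 18)(149 − 2p_{LinkUp} + p_{NetOne}).
∂π/∂p_{LinkUp} = 185 − 4p_{LinkUp} + p_{NetOne} = 0 ⇒ p_{LinkUp} = 46.25 + 0.25p_{NetOne}.
At p_{NetOne} = 83: p_{LinkUp} = 46.25 + 0.25·83 = 67.

67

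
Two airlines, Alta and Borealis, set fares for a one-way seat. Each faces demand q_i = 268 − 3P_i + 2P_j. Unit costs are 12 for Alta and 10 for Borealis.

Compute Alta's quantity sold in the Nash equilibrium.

190.875

Alta's profit: π = (P_{Alta} − 12)(268 − 3P_{Alta} + 2P_{Borealis}).
∂π/∂P_{Alta} = 304 − 6P_{Alta} + 2P_{Borealis} = 0 ⇒ P_{Alta} = 152/3 + (1/3)P_{Borealis}.
Similarly P_{Borealis} = 149/3 + (1/3)P_{Alta}.
Plugging P_{Borealis} into Alta's best response: P_{Alta} = 152/3 + (1/3)(149/3 + (1/3)P_{Alta}) ⇒ (8/9)P_{Alta} = 605/9, so P_{Alta} = 75.625.
Then P_{Borealis} = 149/3 + (1/3)·75.625 = 74.875.
q_{Alta} = 268 − 3·75.625 + 2·74.875 = 190.875.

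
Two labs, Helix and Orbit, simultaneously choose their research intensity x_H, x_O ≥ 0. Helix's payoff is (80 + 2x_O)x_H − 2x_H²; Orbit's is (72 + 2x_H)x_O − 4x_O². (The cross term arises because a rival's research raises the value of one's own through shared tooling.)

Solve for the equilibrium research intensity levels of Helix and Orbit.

Expanding Helix's payoff: 80x_H + 2x_Ox_H − 2x_H².
∂π/∂x_H = 80 + 2x_O − 4x_H = 0, so x_H = 20 + 0.5x_O.
Likewise for Orbit: x_O = 9 + 0.25x_H.
Plugging x_O into Helix's best response: x_H = 20 + 0.5(9 + 0.25x_H) ⇒ 0.875x_H = 24.5, so x_H = 28.
Then x_O = 9 + 0.25·28 = 16.

28, 16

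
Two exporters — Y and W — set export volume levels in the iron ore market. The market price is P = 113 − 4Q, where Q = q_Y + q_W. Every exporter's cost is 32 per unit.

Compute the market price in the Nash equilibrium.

59

Exporter Y's profit: π = q_Y(113 − 4(q_Y + q_W)) − 32q_Y.
∂π/∂q_Y = 81 − 8q_Y − 4q_W = 0, so q_Y = 10.125 − 0.5q_W.
By symmetry q_W = q_Y; substituting into the reaction function, 1.5q_Y = 10.125 and q_Y = 6.75.
Equilibrium price: P = 113 − 4·13.5 = 59.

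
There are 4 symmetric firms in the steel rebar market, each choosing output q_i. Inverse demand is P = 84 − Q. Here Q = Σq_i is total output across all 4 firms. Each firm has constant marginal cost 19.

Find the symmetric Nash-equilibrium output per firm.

13

A representative firm's profit is π_i = q_i(84 − Q) − 19q_i, with Q = q_i + Σ_{j≠i} q_j.
First-order condition: 65 − 2q_i − Σ_{j≠i} q_j = 0.
Imposing symmetry (q_j = q for all j) turns Σ_{j≠i} q_j into 3q, so 65 = 5q and q = 13.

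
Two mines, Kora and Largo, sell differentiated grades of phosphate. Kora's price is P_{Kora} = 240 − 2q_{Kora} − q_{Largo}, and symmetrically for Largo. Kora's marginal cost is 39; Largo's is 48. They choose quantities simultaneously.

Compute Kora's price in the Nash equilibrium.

120.6

Mine Kora's profit: π = q_{Kora}(240 − 2q_{Kora} − q_{Largo}) − 39q_{Kora}.
∂π/∂q_{Kora} = 201 − 4q_{Kora} − q_{Largo} = 0 ⇒ q_{Kora} = 50.25 − 0.25q_{Largo}.
Similarly q_{Largo} = 48 − 0.25q_{Kora}.
Substituting the second reaction function into the first: q_{Kora} = 50.25 − 0.25(48 − 0.25q_{Kora}), which gives 0.9375q_{Kora} = 38.25 ⇒ q_{Kora} = 40.8.
Then q_{Largo} = 48 − 0.25·40.8 = 37.8.
P_{Kora} = 240 − 2·40.8 − 37.8 = 120.6.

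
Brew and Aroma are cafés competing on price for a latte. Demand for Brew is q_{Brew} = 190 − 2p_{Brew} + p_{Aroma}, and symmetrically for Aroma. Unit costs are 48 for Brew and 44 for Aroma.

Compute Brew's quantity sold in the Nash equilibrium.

93.6

Brew's profit: π = (p_{Brew} − 48)(190 − 2p_{Brew} + p_{Aroma}).
∂π/∂p_{Brew} = 286 − 4p_{Brew} + p_{Aroma} = 0 ⇒ p_{Brew} = 71.5 + 0.25p_{Aroma}.
Similarly p_{Aroma} = 69.5 + 0.25p_{Brew}.
Plugging p_{Aroma} into Brew's best response: p_{Brew} = 71.5 + 0.25(69.5 + 0.25p_{Brew}) ⇒ 0.9375p_{Brew} = 88.875, so p_{Brew} = 94.8.
Then p_{Aroma} = 69.5 + 0.25·94.8 = 93.2.
q_{Brew} = 190 − 2·94.8 + 93.2 = 93.6.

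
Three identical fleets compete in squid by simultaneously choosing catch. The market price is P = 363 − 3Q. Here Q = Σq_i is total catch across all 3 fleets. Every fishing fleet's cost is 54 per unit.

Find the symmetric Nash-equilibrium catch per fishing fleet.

25.75

A representative fishing fleet's profit is π_i = q_i(363 − 3Q) − 54q_i, with Q = q_i + Σ_{j≠i} q_j.
First-order condition: 309 − 6q_i − 3Σ_{j≠i} q_j = 0.
In a symmetric equilibrium every fishing fleet chooses the same q, so Σ_{j≠i} q_j = 2q. The condition becomes 309 − 12q = 0, giving q = 309/12 = 25.75.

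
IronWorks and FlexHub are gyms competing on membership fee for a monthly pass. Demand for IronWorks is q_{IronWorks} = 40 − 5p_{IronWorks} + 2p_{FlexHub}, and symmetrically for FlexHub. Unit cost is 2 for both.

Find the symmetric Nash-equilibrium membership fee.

IronWorks's profit: π = (p_{IronWorks} − 2)(40 − 5p_{IronWorks} + 2p_{FlexHub}).
∂π/∂p_{IronWorks} = 50 − 10p_{IronWorks} + 2p_{FlexHub} = 0 ⇒ p_{IronWorks} = 5 + 0.2p_{FlexHub}.
By symmetry p_{FlexHub} = p_{IronWorks}; substituting into the reaction function, 0.8p_{IronWorks} = 5 and p_{IronWorks} = 6.25.

6.25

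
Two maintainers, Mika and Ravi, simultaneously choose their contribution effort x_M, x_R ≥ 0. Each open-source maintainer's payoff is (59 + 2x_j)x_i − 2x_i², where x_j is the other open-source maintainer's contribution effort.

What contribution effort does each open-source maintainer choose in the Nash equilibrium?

Mika's payoff is (59 + 2x_R)x_M − 2x_M².
∂π/∂x_M = 59 + 2x_R − 4x_M = 0, so x_M = 14.75 + 0.5x_R.
Setting x_M = x_R in the reaction function: x_M = 14.75 + 0.5x_M, so x_M = 14.75 / 0.5 = 29.5.

29.5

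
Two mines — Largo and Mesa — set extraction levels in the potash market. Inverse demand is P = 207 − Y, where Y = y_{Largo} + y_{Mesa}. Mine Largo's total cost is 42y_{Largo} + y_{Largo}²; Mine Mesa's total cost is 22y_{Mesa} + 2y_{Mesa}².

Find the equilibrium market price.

Mine Largo's profit: π = y_{Largo}(207 − (y_{Largo} + y_{Mesa})) − 42y_{Largo} − y_{Largo}².
∂π/∂y_{Largo} = 165 − 4y_{Largo} − y_{Mesa} = 0, so y_{Largo} = 41.25 − 0.25y_{Mesa}.
For Mesa: ∂π/∂y_{Mesa} = 185 − 6y_{Mesa} − y_{Largo} = 0 ⇒ y_{Mesa} = 185/6 − (1/6)y_{Largo}.
Solving the two reaction functions simultaneously: (1 − (−0.25)(−1/6))y_{Largo} = 41.25 − 0.25·(185/6), so (23/24)y_{Largo} = 805/24 and y_{Largo} = 35.
Then y_{Mesa} = 185/6 − (1/6)·35 = 25.
Equilibrium price: P = 207 − 60 = 147.

147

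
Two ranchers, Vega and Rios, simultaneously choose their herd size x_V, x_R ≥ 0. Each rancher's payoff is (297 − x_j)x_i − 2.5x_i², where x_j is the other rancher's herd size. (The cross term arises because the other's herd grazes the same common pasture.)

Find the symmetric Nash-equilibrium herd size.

49.5

Vega's payoff is (297 − x_R)x_V − 2.5x_V².
∂π/∂x_V = 297 − x_R − 5x_V = 0, so x_V = 59.4 − 0.2x_R.
By symmetry x_R = x_V; substituting into the reaction function, 1.2x_V = 59.4 and x_V = 49.5.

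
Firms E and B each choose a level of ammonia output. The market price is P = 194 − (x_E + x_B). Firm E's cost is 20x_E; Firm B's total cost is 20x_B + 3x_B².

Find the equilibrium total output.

92.8

Firm E's profit: π = x_E(194 − (x_E + x_B)) − 20x_E.
∂π/∂x_E = 174 − 2x_E − x_B = 0, so x_E = 87 − 0.5x_B.
For B: ∂π/∂x_B = 174 − 8x_B − x_E = 0 ⇒ x_B = 21.75 − 0.125x_E.
Plugging x_B into E's best response: x_E = 87 − 0.5(21.75 − 0.125x_E) ⇒ 0.9375x_E = 76.125, so x_E = 81.2.
Then x_B = 21.75 − 0.125·81.2 = 11.6.
Total output: 81.2 + 11.6 = 92.8.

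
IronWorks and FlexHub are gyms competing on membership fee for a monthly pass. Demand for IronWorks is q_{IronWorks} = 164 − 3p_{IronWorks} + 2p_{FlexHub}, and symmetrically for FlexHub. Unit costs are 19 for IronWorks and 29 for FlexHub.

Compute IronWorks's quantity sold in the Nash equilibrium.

IronWorks's profit: π = (p_{IronWorks} − 19)(164 − 3p_{IronWorks} + 2p_{FlexHub}).
∂π/∂p_{IronWorks} = 221 − 6p_{IronWorks} + 2p_{FlexHub} = 0 ⇒ p_{IronWorks} = 221/6 + (1/3)p_{FlexHub}.
Similarly p_{FlexHub} = 251/6 + (1/3)p_{IronWorks}.
Substituting the second reaction function into the first: p_{IronWorks} = 221/6 + (1/3)(251/6 + (1/3)p_{IronWorks}), which gives (8/9)p_{IronWorks} = 457/9 ⇒ p_{IronWorks} = 57.125.
Then p_{FlexHub} = 251/6 + (1/3)·57.125 = 60.875.
q_{IronWorks} = 164 − 3·57.125 + 2·60.875 = 114.375.

114.375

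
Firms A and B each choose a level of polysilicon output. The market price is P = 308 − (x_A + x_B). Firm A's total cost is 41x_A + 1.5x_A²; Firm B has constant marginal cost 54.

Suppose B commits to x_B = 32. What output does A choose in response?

Firm A's profit: π = x_A(308 − (x_A + x_B)) − 41x_A − 1.5x_A².
∂π/∂x_A = 267 − 5x_A − x_B = 0, so x_A = 53.4 − 0.2x_B.
At x_B = 32: x_A = 53.4 − 0.2·32 = 47.

47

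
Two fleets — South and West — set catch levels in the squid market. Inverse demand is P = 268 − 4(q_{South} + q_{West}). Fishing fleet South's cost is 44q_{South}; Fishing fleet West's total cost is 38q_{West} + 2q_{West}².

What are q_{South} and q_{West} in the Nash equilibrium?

22.1, 11.8

Fishing fleet South's profit: π = q_{South}(268 − 4(q_{South} + q_{West})) − 44q_{South}.
∂π/∂q_{South} = 224 − 8q_{South} − 4q_{West} = 0, so q_{South} = 28 − 0.5q_{West}.
For West: ∂π/∂q_{West} = 230 − 12q_{West} − 4q_{South} = 0 ⇒ q_{West} = 115/6 − (1/3)q_{South}.
Plugging q_{West} into South's best response: q_{South} = 28 − 0.5(115/6 − (1/3)q_{South}) ⇒ (5/6)q_{South} = 221/12, so q_{South} = 22.1.
Then q_{West} = 115/6 − (1/3)·22.1 = 11.8.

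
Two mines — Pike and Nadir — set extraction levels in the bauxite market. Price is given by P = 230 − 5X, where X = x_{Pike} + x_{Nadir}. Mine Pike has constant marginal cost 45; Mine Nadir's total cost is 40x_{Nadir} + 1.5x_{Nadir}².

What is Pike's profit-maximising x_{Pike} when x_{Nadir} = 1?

Mine Pike's profit: π = x_{Pike}(230 − 5(x_{Pike} + x_{Nadir})) − 45x_{Pike}.
∂π/∂x_{Pike} = 185 − 10x_{Pike} − 5x_{Nadir} = 0, so x_{Pike} = 18.5 − 0.5x_{Nadir}.
At x_{Nadir} = 1: x_{Pike} = 18.5 − 0.5·1 = 18.

18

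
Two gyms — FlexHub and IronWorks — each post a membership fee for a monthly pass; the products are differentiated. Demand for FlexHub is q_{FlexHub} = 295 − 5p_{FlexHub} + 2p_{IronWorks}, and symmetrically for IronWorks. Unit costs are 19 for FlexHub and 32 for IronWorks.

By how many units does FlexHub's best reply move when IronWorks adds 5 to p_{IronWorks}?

FlexHub's profit: π = (p_{FlexHub} − 19)(295 − 5p_{FlexHub} + 2p_{IronWorks}).
∂π/∂p_{FlexHub} = 390 − 10p_{FlexHub} + 2p_{IronWorks} = 0 ⇒ p_{FlexHub} = 39 + 0.2p_{IronWorks}.
The reaction-function slope is 0.2, so a 5-unit rise in p_{IronWorks} moves p_{FlexHub} by 0.2 × 5 = 1. FlexHub's best response rises — the actions are strategic complements.

1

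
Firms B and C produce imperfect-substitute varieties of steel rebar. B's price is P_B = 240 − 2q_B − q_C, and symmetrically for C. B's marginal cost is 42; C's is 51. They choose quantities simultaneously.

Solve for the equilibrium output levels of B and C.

Firm B's profit: π = q_B(240 − 2q_B − q_C) − 42q_B.
∂π/∂q_B = 198 − 4q_B − q_C = 0 ⇒ q_B = 49.5 − 0.25q_C.
Similarly q_C = 47.25 − 0.25q_B.
Substituting the second reaction function into the first: q_B = 49.5 − 0.25(47.25 − 0.25q_B), which gives 0.9375q_B = 37.6875 ⇒ q_B = 40.2.
Then q_C = 47.25 − 0.25·40.2 = 37.2.

40.2, 37.2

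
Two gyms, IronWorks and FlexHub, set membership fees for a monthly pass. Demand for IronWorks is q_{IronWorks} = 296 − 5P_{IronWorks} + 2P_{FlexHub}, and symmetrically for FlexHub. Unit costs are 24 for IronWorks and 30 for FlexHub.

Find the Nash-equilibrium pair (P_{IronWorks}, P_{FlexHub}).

IronWorks's profit: π = (P_{IronWorks} − 24)(296 − 5P_{IronWorks} + 2P_{FlexHub}).
∂π/∂P_{IronWorks} = 416 − 10P_{IronWorks} + 2P_{FlexHub} = 0 ⇒ P_{IronWorks} = 41.6 + 0.2P_{FlexHub}.
Similarly P_{FlexHub} = 44.6 + 0.2P_{IronWorks}.
Substituting the second reaction function into the first: P_{IronWorks} = 41.6 + 0.2(44.6 + 0.2P_{IronWorks}), which gives 0.96P_{IronWorks} = 50.52 ⇒ P_{IronWorks} = 52.625.
Then P_{FlexHub} = 44.6 + 0.2·52.625 = 55.125.

52.625, 55.125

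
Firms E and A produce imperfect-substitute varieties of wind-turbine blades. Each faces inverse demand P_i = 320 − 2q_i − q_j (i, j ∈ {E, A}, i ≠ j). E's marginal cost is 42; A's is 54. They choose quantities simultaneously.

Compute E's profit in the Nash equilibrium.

Firm E's profit: π = q_E(320 − 2q_E − q_A) − 42q_E.
∂π/∂q_E = 278 − 4q_E − q_A = 0 ⇒ q_E = 69.5 − 0.25q_A.
Similarly q_A = 66.5 − 0.25q_E.
Substituting the second reaction function into the first: q_E = 69.5 − 0.25(66.5 − 0.25q_E), which gives 0.9375q_E = 52.875 ⇒ q_E = 56.4.
Then q_A = 66.5 − 0.25·56.4 = 52.4.
P_E = 320 − 2·56.4 − 52.4 = 154.8.
Profit = (154.8 − 42)·56.4 = 6361.92.

6361.92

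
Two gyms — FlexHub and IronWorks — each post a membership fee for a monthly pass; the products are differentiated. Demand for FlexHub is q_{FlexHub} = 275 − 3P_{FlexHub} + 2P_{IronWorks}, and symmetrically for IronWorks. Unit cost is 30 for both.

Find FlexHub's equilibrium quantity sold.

FlexHub's profit: π = (P_{FlexHub} − 30)(275 − 3P_{FlexHub} + 2P_{IronWorks}).
∂π/∂P_{FlexHub} = 365 − 6P_{FlexHub} + 2P_{IronWorks} = 0 ⇒ P_{FlexHub} = 365/6 + (1/3)P_{IronWorks}.
The game is symmetric, so in equilibrium P_{IronWorks} = P_{FlexHub}: the reaction function gives (2/3)P_{FlexHub} = 365/6, hence P_{FlexHub} = 91.25.
q_{FlexHub} = 275 − 3·91.25 + 2·91.25 = 183.75.

183.75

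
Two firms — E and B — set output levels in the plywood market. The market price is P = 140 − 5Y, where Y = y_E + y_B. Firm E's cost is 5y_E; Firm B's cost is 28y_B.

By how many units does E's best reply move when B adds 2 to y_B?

-1

Firm E's profit: π = y_E(140 − 5(y_E + y_B)) − 5y_E.
∂π/∂y_E = 135 − 10y_E − 5y_B = 0, so y_E = 13.5 − 0.5y_B.
The reaction-function slope is −0.5, so a 2-unit rise in y_B moves y_E by −0.5 × 2 = −1. E's best response falls — the actions are strategic substitutes.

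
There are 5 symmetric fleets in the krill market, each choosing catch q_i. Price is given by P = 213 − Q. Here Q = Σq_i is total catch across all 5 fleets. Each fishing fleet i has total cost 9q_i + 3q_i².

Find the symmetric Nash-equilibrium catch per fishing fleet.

17

A representative fishing fleet's profit is π_i = q_i(213 − Q) − 9q_i − 3q_i², with Q = q_i + Σ_{j≠i} q_j.
First-order condition: 204 − 8q_i − Σ_{j≠i} q_j = 0.
In a symmetric equilibrium every fishing fleet chooses the same q, so Σ_{j≠i} q_j = 4q. The condition becomes 204 − 12q = 0, giving q = 204/12 = 17.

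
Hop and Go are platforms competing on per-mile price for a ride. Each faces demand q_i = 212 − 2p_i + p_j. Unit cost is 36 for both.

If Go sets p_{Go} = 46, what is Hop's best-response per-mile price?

82.5

Hop's profit: π = (p_{Hop} − 36)(212 − 2p_{Hop} + p_{Go}).
∂π/∂p_{Hop} = 284 − 4p_{Hop} + p_{Go} = 0 ⇒ p_{Hop} = 71 + 0.25p_{Go}.
At p_{Go} = 46: p_{Hop} = 71 + 0.25·46 = 82.5.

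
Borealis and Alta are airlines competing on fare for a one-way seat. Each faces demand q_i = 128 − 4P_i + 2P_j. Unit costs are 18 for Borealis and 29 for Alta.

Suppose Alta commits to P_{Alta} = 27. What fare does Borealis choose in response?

Borealis's profit: π = (P_{Borealis} − 18)(128 − 4P_{Borealis} + 2P_{Alta}).
∂π/∂P_{Borealis} = 200 − 8P_{Borealis} + 2P_{Alta} = 0 ⇒ P_{Borealis} = 25 + 0.25P_{Alta}.
At P_{Alta} = 27: P_{Borealis} = 25 + 0.25·27 = 31.75.

31.75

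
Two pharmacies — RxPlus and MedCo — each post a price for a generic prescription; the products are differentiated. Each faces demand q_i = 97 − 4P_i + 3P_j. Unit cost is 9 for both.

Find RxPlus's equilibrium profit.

1239.04

RxPlus's profit: π = (P_{RxPlus} − 9)(97 − 4P_{RxPlus} + 3P_{MedCo}).
∂π/∂P_{RxPlus} = 133 − 8P_{RxPlus} + 3P_{MedCo} = 0 ⇒ P_{RxPlus} = 16.625 + 0.375P_{MedCo}.
Setting P_{RxPlus} = P_{MedCo} in the reaction function: P_{RxPlus} = 16.625 + 0.375P_{RxPlus}, so P_{RxPlus} = 16.625 / 0.625 = 26.6.
q_{RxPlus} = 97 − 4·26.6 + 3·26.6 = 70.4.
Profit = (26.6 − 9)·70.4 = 1239.04.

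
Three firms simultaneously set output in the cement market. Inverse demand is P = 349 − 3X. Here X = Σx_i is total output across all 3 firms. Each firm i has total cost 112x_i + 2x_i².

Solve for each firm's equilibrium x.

A representative firm's profit is π_i = x_i(349 − 3X) − 112x_i − 2x_i², with X = x_i + Σ_{j≠i} x_j.
First-order condition: 237 − 10x_i − 3Σ_{j≠i} x_j = 0.
Imposing symmetry (x_j = x for all j) turns Σ_{j≠i} x_j into 2x, so 237 = 16x and x = 14.8125.

14.8125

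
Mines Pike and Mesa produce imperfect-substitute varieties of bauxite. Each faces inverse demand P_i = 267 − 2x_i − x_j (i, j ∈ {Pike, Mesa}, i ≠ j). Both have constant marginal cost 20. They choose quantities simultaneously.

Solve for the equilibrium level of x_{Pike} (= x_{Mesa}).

49.4

Mine Pike's profit: π = x_{Pike}(267 − 2x_{Pike} − x_{Mesa}) − 20x_{Pike}.
∂π/∂x_{Pike} = 247 − 4x_{Pike} − x_{Mesa} = 0 ⇒ x_{Pike} = 61.75 − 0.25x_{Mesa}.
The game is symmetric, so in equilibrium x_{Mesa} = x_{Pike}: the reaction function gives 1.25x_{Pike} = 61.75, hence x_{Pike} = 49.4.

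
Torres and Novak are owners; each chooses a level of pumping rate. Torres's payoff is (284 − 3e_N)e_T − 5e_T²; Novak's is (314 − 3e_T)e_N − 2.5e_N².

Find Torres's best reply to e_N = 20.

22.4

Expanding Torres's payoff: 284e_T − 3e_Ne_T − 5e_T².
∂π/∂e_T = 284 − 3e_N − 10e_T = 0, so e_T = 28.4 − 0.3e_N.
At e_N = 20: e_T = 28.4 − 0.3·20 = 22.4.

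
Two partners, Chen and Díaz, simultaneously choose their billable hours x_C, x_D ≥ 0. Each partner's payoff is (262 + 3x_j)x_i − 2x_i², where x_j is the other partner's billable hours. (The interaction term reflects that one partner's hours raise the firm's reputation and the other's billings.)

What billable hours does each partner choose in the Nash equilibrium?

Chen's payoff is (262 + 3x_D)x_C − 2x_C².
∂π/∂x_C = 262 + 3x_D − 4x_C = 0, so x_C = 65.5 + 0.75x_D.
The game is symmetric, so in equilibrium x_D = x_C: the reaction function gives 0.25x_C = 65.5, hence x_C = 262.

262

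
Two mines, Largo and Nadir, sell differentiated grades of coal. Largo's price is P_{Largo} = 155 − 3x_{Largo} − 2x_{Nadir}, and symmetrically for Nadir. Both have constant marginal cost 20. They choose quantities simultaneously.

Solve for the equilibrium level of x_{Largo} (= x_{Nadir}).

16.875

Mine Largo's profit: π = x_{Largo}(155 − 3x_{Largo} − 2x_{Nadir}) − 20x_{Largo}.
∂π/∂x_{Largo} = 135 − 6x_{Largo} − 2x_{Nadir} = 0 ⇒ x_{Largo} = 22.5 − (1/3)x_{Nadir}.
Setting x_{Largo} = x_{Nadir} in the reaction function: x_{Largo} = 22.5 − (1/3)x_{Largo}, so x_{Largo} = 22.5 / (4/3) = 16.875.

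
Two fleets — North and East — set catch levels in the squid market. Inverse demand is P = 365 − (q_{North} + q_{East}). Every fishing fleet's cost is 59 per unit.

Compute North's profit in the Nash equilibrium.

Fishing fleet North's profit: π = q_{North}(365 − (q_{North} + q_{East})) − 59q_{North}.
∂π/∂q_{North} = 306 − 2q_{North} − q_{East} = 0, so q_{North} = 153 − 0.5q_{East}.
The game is symmetric, so in equilibrium q_{East} = q_{North}: the reaction function gives 1.5q_{North} = 153, hence q_{North} = 102.
Price P = 365 − 204 = 161.
North's profit: (161 − 59)·102 = 10404.

10404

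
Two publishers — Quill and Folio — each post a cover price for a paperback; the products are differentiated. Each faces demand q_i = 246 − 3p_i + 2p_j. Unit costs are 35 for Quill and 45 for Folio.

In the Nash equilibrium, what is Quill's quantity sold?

Quill's profit: π = (p_{Quill} − 35)(246 − 3p_{Quill} + 2p_{Folio}).
∂π/∂p_{Quill} = 351 − 6p_{Quill} + 2p_{Folio} = 0 ⇒ p_{Quill} = 58.5 + (1/3)p_{Folio}.
Similarly p_{Folio} = 63.5 + (1/3)p_{Quill}.
Solving the two reaction functions simultaneously: (1 − (1/3)(1/3))p_{Quill} = 58.5 + (1/3)·63.5, so (8/9)p_{Quill} = 239/3 and p_{Quill} = 89.625.
Then p_{Folio} = 63.5 + (1/3)·89.625 = 93.375.
q_{Quill} = 246 − 3·89.625 + 2·93.375 = 163.875.

163.875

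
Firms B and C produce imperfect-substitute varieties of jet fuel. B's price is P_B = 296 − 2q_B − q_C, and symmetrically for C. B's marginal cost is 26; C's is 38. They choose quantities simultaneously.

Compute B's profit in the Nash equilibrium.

6006.08

Firm B's profit: π = q_B(296 − 2q_B − q_C) − 26q_B.
∂π/∂q_B = 270 − 4q_B − q_C = 0 ⇒ q_B = 67.5 − 0.25q_C.
Similarly q_C = 64.5 − 0.25q_B.
Substituting the second reaction function into the first: q_B = 67.5 − 0.25(64.5 − 0.25q_B), which gives 0.9375q_B = 51.375 ⇒ q_B = 54.8.
Then q_C = 64.5 − 0.25·54.8 = 50.8.
P_B = 296 − 2·54.8 − 50.8 = 135.6.
Profit = (135.6 − 26)·54.8 = 6006.08.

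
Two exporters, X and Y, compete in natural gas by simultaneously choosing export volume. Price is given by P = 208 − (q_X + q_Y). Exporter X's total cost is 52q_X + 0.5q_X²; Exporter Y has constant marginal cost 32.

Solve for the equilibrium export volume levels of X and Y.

Exporter X's profit: π = q_X(208 − (q_X + q_Y)) − 52q_X − 0.5q_X².
∂π/∂q_X = 156 − 3q_X − q_Y = 0, so q_X = 52 − (1/3)q_Y.
For Y: ∂π/∂q_Y = 176 − 2q_Y − q_X = 0 ⇒ q_Y = 88 − 0.5q_X.
Substituting the second reaction function into the first: q_X = 52 − (1/3)(88 − 0.5q_X), which gives (5/6)q_X = 68/3 ⇒ q_X = 27.2.
Then q_Y = 88 − 0.5·27.2 = 74.4.

27.2, 74.4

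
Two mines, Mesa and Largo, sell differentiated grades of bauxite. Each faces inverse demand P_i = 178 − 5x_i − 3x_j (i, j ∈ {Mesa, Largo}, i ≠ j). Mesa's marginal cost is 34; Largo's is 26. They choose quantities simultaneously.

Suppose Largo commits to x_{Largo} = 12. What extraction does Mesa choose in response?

Mine Mesa's profit: π = x_{Mesa}(178 − 5x_{Mesa} − 3x_{Largo}) − 34x_{Mesa}.
∂π/∂x_{Mesa} = 144 − 10x_{Mesa} − 3x_{Largo} = 0 ⇒ x_{Mesa} = 14.4 − 0.3x_{Largo}.
At x_{Largo} = 12: x_{Mesa} = 14.4 − 0.3·12 = 10.8.

10.8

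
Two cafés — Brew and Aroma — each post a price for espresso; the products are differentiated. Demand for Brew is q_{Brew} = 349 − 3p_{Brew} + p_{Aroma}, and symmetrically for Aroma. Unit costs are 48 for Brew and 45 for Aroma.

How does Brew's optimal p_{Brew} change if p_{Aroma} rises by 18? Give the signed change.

3

Brew's profit: π = (p_{Brew} − 48)(349 − 3p_{Brew} + p_{Aroma}).
∂π/∂p_{Brew} = 493 − 6p_{Brew} + p_{Aroma} = 0 ⇒ p_{Brew} = 493/6 + (1/6)p_{Aroma}.
The reaction-function slope is 1/6, so an 18-unit rise in p_{Aroma} moves p_{Brew} by 1/6 × 18 = 3. Brew's best response rises — the actions are strategic complements.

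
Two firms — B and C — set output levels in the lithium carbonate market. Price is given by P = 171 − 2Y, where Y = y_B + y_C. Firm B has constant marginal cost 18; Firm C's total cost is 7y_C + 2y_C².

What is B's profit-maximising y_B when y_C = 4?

Firm B's profit: π = y_B(171 − 2(y_B + y_C)) − 18y_B.
∂π/∂y_B = 153 − 4y_B − 2y_C = 0, so y_B = 38.25 − 0.5y_C.
At y_C = 4: y_B = 38.25 − 0.5·4 = 36.25.

36.25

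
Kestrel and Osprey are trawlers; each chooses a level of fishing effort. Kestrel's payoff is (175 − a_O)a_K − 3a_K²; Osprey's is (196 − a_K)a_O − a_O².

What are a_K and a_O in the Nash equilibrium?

Expanding Kestrel's payoff: 175a_K − a_Oa_K − 3a_K².
∂π/∂a_K = 175 − a_O − 6a_K = 0, so a_K = 175/6 − (1/6)a_O.
Likewise for Osprey: a_O = 98 − 0.5a_K.
Solving the two reaction functions simultaneously: (1 − (−1/6)(−0.5))a_K = 175/6 − (1/6)·98, so (11/12)a_K = 77/6 and a_K = 14.
Then a_O = 98 − 0.5·14 = 91.

14, 91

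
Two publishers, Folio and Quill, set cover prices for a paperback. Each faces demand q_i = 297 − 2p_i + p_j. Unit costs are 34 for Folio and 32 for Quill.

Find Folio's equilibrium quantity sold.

174.8

Folio's profit: π = (p_{Folio} − 34)(297 − 2p_{Folio} + p_{Quill}).
∂π/∂p_{Folio} = 365 − 4p_{Folio} + p_{Quill} = 0 ⇒ p_{Folio} = 91.25 + 0.25p_{Quill}.
Similarly p_{Quill} = 90.25 + 0.25p_{Folio}.
Plugging p_{Quill} into Folio's best response: p_{Folio} = 91.25 + 0.25(90.25 + 0.25p_{Folio}) ⇒ 0.9375p_{Folio} = 113.8125, so p_{Folio} = 121.4.
Then p_{Quill} = 90.25 + 0.25·121.4 = 120.6.
q_{Folio} = 297 − 2·121.4 + 120.6 = 174.8.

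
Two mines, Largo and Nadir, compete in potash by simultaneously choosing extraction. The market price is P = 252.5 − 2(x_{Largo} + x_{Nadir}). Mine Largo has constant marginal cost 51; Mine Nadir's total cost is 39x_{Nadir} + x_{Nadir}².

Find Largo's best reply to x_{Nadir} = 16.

Mine Largo's profit: π = x_{Largo}(252.5 − 2(x_{Largo} + x_{Nadir})) − 51x_{Largo}.
∂π/∂x_{Largo} = 201.5 − 4x_{Largo} − 2x_{Nadir} = 0, so x_{Largo} = 50.375 − 0.5x_{Nadir}.
At x_{Nadir} = 16: x_{Largo} = 50.375 − 0.5·16 = 42.375.

42.375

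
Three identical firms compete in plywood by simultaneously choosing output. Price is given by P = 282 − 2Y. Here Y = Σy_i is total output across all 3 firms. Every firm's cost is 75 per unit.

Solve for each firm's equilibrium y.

25.875

A representative firm's profit is π_i = y_i(282 − 2Y) − 75y_i, with Y = y_i + Σ_{j≠i} y_j.
First-order condition: 207 − 4y_i − 2Σ_{j≠i} y_j = 0.
In a symmetric equilibrium every firm chooses the same y, so Σ_{j≠i} y_j = 2y. The condition becomes 207 − 8y = 0, giving y = 207/8 = 25.875.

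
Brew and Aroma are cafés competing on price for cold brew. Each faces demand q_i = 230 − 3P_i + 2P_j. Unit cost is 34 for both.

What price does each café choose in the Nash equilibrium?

Brew's profit: π = (P_{Brew} − 34)(230 − 3P_{Brew} + 2P_{Aroma}).
∂π/∂P_{Brew} = 332 − 6P_{Brew} + 2P_{Aroma} = 0 ⇒ P_{Brew} = 166/3 + (1/3)P_{Aroma}.
By symmetry P_{Aroma} = P_{Brew}; substituting into the reaction function, (2/3)P_{Brew} = 166/3 and P_{Brew} = 83.

83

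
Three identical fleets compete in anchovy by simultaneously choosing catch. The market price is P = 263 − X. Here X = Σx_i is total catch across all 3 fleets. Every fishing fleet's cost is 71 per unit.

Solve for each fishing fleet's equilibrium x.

48

A representative fishing fleet's profit is π_i = x_i(263 − X) − 71x_i, with X = x_i + Σ_{j≠i} x_j.
First-order condition: 192 − 2x_i − Σ_{j≠i} x_j = 0.
With identical fishing fleets, set every x_j = x: then 192 − 2x − 2x = 0, i.e. x = 192/4 = 48.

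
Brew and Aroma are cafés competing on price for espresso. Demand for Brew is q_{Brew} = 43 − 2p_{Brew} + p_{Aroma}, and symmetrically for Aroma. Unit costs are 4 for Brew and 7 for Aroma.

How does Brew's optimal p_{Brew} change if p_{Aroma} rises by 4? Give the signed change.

Brew's profit: π = (p_{Brew} − 4)(43 − 2p_{Brew} + p_{Aroma}).
∂π/∂p_{Brew} = 51 − 4p_{Brew} + p_{Aroma} = 0 ⇒ p_{Brew} = 12.75 + 0.25p_{Aroma}.
The reaction-function slope is 0.25, so a 4-unit rise in p_{Aroma} moves p_{Brew} by 0.25 × 4 = 1. Brew's best response rises — the actions are strategic complements.

1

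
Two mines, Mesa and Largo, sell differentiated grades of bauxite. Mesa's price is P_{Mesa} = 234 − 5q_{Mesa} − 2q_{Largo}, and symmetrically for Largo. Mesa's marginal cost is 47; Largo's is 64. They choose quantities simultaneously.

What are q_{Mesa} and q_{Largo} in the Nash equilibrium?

Mine Mesa's profit: π = q_{Mesa}(234 − 5q_{Mesa} − 2q_{Largo}) − 47q_{Mesa}.
∂π/∂q_{Mesa} = 187 − 10q_{Mesa} − 2q_{Largo} = 0 ⇒ q_{Mesa} = 18.7 − 0.2q_{Largo}.
Similarly q_{Largo} = 17 − 0.2q_{Mesa}.
Solving the two reaction functions simultaneously: (1 − (−0.2)(−0.2))q_{Mesa} = 18.7 − 0.2·17, so 0.96q_{Mesa} = 15.3 and q_{Mesa} = 15.9375.
Then q_{Largo} = 17 − 0.2·15.9375 = 13.8125.

15.9375, 13.8125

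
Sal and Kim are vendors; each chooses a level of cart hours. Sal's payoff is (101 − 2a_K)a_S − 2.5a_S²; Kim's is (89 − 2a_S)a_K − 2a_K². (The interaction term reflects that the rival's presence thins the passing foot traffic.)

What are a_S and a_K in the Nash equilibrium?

14.125, 15.1875

Expanding Sal's payoff: 101a_S − 2a_Ka_S − 2.5a_S².
∂π/∂a_S = 101 − 2a_K − 5a_S = 0, so a_S = 20.2 − 0.4a_K.
Likewise for Kim: a_K = 22.25 − 0.5a_S.
Solving the two reaction functions simultaneously: (1 − (−0.4)(−0.5))a_S = 20.2 − 0.4·22.25, so 0.8a_S = 11.3 and a_S = 14.125.
Then a_K = 22.25 − 0.5·14.125 = 15.1875.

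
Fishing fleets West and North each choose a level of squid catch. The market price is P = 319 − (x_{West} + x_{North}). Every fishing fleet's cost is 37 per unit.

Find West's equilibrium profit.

8836

Fishing fleet West's profit: π = x_{West}(319 − (x_{West} + x_{North})) − 37x_{West}.
∂π/∂x_{West} = 282 − 2x_{West} − x_{North} = 0, so x_{West} = 141 − 0.5x_{North}.
The game is symmetric, so in equilibrium x_{North} = x_{West}: the reaction function gives 1.5x_{West} = 141, hence x_{West} = 94.
Price P = 319 − 188 = 131.
West's profit: (131 − 37)·94 = 8836.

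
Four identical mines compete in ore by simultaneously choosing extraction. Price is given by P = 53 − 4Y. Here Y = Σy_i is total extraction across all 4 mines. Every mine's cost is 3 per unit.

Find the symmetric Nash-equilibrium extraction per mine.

A representative mine's profit is π_i = y_i(53 − 4Y) − 3y_i, with Y = y_i + Σ_{j≠i} y_j.
First-order condition: 50 − 8y_i − 4Σ_{j≠i} y_j = 0.
With identical mines, set every y_j = y: then 50 − 8y − 12y = 0, i.e. y = 50/20 = 2.5.

2.5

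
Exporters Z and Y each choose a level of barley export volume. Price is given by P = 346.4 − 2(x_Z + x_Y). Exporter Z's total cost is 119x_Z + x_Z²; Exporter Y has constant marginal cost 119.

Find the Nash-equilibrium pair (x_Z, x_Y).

22.74, 45.48

Exporter Z's profit: π = x_Z(346.4 − 2(x_Z + x_Y)) − 119x_Z − x_Z².
∂π/∂x_Z = 227.4 − 6x_Z − 2x_Y = 0, so x_Z = 37.9 − (1/3)x_Y.
For Y: ∂π/∂x_Y = 227.4 − 4x_Y − 2x_Z = 0 ⇒ x_Y = 56.85 − 0.5x_Z.
Solving the two reaction functions simultaneously: (1 − (−1/3)(−0.5))x_Z = 37.9 − (1/3)·56.85, so (5/6)x_Z = 18.95 and x_Z = 22.74.
Then x_Y = 56.85 − 0.5·22.74 = 45.48.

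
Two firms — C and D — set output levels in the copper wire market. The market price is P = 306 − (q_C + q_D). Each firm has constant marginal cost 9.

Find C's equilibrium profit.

Firm C's profit: π = q_C(306 − (q_C + q_D)) − 9q_C.
∂π/∂q_C = 297 − 2q_C − q_D = 0, so q_C = 148.5 − 0.5q_D.
Setting q_C = q_D in the reaction function: q_C = 148.5 − 0.5q_C, so q_C = 148.5 / 1.5 = 99.
Price P = 306 − 198 = 108.
C's profit: (108 − 9)·99 = 9801.

9801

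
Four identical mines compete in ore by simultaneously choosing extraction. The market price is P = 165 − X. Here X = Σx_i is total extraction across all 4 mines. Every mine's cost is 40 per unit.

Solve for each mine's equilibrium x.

A representative mine's profit is π_i = x_i(165 − X) − 40x_i, with X = x_i + Σ_{j≠i} x_j.
First-order condition: 125 − 2x_i − Σ_{j≠i} x_j = 0.
Imposing symmetry (x_j = x for all j) turns Σ_{j≠i} x_j into 3x, so 125 = 5x and x = 25.

25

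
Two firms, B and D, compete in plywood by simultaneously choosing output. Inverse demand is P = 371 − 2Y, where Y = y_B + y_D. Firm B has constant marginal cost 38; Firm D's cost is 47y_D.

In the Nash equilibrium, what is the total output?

109.5

Firm B's profit: π = y_B(371 − 2(y_B + y_D)) − 38y_B.
∂π/∂y_B = 333 − 4y_B − 2y_D = 0, so y_B = 83.25 − 0.5y_D.
By the same steps for D: y_D = 81 − 0.5y_B.
Substituting the second reaction function into the first: y_B = 83.25 − 0.5(81 − 0.5y_B), which gives 0.75y_B = 42.75 ⇒ y_B = 57.
Then y_D = 81 − 0.5·57 = 52.5.
Total output: 57 + 52.5 = 109.5.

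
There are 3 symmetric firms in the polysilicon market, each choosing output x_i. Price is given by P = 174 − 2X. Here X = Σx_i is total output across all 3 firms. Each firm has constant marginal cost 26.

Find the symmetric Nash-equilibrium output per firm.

18.5

A representative firm's profit is π_i = x_i(174 − 2X) − 26x_i, with X = x_i + Σ_{j≠i} x_j.
First-order condition: 148 − 4x_i − 2Σ_{j≠i} x_j = 0.
Imposing symmetry (x_j = x for all j) turns Σ_{j≠i} x_j into 2x, so 148 = 8x and x = 18.5.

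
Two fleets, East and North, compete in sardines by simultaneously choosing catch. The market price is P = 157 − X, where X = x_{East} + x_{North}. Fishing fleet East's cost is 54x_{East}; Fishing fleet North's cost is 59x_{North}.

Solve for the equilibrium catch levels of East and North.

36, 31

Fishing fleet East's profit: π = x_{East}(157 − (x_{East} + x_{North})) − 54x_{East}.
∂π/∂x_{East} = 103 − 2x_{East} − x_{North} = 0, so x_{East} = 51.5 − 0.5x_{North}.
By the same steps for North: x_{North} = 49 − 0.5x_{East}.
Solving the two reaction functions simultaneously: (1 − (−0.5)(−0.5))x_{East} = 51.5 − 0.5·49, so 0.75x_{East} = 27 and x_{East} = 36.
Then x_{North} = 49 − 0.5·36 = 31.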